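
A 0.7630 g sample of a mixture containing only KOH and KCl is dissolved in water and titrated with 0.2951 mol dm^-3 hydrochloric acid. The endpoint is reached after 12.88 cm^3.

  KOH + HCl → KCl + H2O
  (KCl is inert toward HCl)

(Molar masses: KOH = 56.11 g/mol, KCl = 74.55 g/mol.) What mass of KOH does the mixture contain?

n(HCl) = 0.01288 × 0.2951 = 3.801 × 10^-3 mol
Let x = n(KOH), y = n(KCl).
Titrant: 1x = 3.801 × 10^-3;  mass: 56.11x + 74.55y = 0.7630
Solving, x = 3.801 × 10^-3 mol, y = 7.374 × 10^-3 mol
mass of KOH = 3.801 × 10^-3 × 56.11 = 0.2133 g

0.2133 g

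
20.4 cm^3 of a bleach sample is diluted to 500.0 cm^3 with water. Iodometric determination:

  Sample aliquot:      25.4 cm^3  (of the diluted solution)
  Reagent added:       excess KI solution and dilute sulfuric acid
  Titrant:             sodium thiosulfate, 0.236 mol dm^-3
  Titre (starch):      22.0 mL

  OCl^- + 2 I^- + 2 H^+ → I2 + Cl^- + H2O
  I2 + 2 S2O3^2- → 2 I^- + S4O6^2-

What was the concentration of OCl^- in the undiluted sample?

2.51 mol/L

n(S2O3^2-) = 0.0220 × 0.236 = 5.19 × 10^-3 mol
n(I2) = n(S2O3^2-)/2 = 2.60 × 10^-3 mol
n(OCl^-) in the aliquot = 2.60 × 10^-3 mol (1:1 ratio)
[OCl^-]_dilute = 2.60 × 10^-3 / 0.0254 = 0.102 mol/L
[OCl^-]_original = 0.102 × 500.0/20.4 = 2.51 mol/L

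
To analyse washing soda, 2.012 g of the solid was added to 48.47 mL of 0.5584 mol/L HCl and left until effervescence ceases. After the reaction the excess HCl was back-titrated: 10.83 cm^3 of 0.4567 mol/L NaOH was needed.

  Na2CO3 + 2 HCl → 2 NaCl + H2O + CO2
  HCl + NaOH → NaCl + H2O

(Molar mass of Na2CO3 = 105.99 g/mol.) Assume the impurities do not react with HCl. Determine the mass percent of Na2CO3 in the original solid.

n(HCl) added = 0.04847 × 0.5584 = 0.02707 mol
n(NaOH) used in back-titration = 0.01083 × 0.4567 = 4.946 × 10^-3 mol
n(HCl) left over = 4.946 × 10^-3 mol (1:1 ratio)
n(HCl) consumed by analyte = 0.02707 − 4.946 × 10^-3 = 0.02212 mol
From the 1:2 ratio, n(Na2CO3) = 1/2 × 0.02212 = 0.01106 mol
mass of Na2CO3 = 0.01106 × 105.99 = 1.172 g
% Na2CO3 = 1.172 / 2.012 × 100 = 58.26 %

58.26 %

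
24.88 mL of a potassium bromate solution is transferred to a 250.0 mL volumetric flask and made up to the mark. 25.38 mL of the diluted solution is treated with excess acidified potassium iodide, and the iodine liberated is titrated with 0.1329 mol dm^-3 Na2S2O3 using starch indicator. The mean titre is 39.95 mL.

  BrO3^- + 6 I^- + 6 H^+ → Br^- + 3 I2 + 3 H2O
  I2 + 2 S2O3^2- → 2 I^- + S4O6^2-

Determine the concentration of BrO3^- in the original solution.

0.3503 mol/L

n(S2O3^2-) = 0.03995 × 0.1329 = 5.309 × 10^-3 mol
n(I2) = n(S2O3^2-)/2 = 2.655 × 10^-3 mol
From the 1:3 ratio, n(BrO3^-) in the aliquot = 1/3 × 2.655 × 10^-3 = 8.849 × 10^-4 mol
[BrO3^-]_dilute = 8.849 × 10^-4 / 0.02538 = 0.03487 mol/L
[BrO3^-]_original = 0.03487 × 250.0/24.88 = 0.3503 mol/L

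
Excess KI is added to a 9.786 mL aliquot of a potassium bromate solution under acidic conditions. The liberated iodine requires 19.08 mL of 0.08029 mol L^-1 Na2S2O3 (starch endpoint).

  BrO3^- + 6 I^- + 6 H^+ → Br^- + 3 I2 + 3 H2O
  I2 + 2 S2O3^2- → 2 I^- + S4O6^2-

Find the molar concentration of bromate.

n(S2O3^2-) = 0.01908 × 0.08029 = 1.532 × 10^-3 mol
n(I2) = n(S2O3^2-)/2 = 7.660 × 10^-4 mol
From the 1:3 ratio, n(BrO3^-) in the aliquot = 1/3 × 7.660 × 10^-4 = 2.553 × 10^-4 mol
[BrO3^-] = 2.553 × 10^-4 / 0.009786 = 0.02609 mol/L

0.02609 mol/L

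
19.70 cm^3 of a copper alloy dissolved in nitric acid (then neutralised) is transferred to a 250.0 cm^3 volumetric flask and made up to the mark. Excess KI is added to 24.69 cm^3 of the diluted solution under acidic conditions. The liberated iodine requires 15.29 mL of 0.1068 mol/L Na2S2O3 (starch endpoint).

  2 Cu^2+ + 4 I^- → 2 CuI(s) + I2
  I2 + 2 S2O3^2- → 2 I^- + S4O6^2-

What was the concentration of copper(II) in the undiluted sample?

0.8393 mol/L

n(S2O3^2-) = 0.01529 × 0.1068 = 1.633 × 10^-3 mol
n(I2) = n(S2O3^2-)/2 = 8.165 × 10^-4 mol
From the 2:1 ratio, n(Cu2+) in the aliquot = 2/1 × 8.165 × 10^-4 = 1.633 × 10^-3 mol
[Cu2+]_dilute = 1.633 × 10^-3 / 0.02469 = 0.06614 mol/L
[Cu2+]_original = 0.06614 × 250.0/19.70 = 0.8393 mol/L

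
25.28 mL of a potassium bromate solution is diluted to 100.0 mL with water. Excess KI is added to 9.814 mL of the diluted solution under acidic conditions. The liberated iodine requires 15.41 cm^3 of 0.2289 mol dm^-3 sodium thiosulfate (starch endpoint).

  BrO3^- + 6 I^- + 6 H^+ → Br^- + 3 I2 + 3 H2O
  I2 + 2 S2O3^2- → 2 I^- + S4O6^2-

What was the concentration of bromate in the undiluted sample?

0.2370 mol/L

n(S2O3^2-) = 0.01541 × 0.2289 = 3.527 × 10^-3 mol
n(I2) = n(S2O3^2-)/2 = 1.764 × 10^-3 mol
From the 1:3 ratio, n(BrO3^-) in the aliquot = 1/3 × 1.764 × 10^-3 = 5.879 × 10^-4 mol
[BrO3^-]_dilute = 5.879 × 10^-4 / 0.009814 = 0.05990 mol/L
[BrO3^-]_original = 0.05990 × 100.0/25.28 = 0.2370 mol/L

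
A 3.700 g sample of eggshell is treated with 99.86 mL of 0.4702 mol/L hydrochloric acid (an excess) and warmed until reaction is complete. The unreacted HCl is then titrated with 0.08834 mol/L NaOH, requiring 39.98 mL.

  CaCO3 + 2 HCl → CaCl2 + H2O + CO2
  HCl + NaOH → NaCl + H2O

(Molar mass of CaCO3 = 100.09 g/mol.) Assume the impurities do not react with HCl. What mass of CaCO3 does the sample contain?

n(HCl) added = 0.09986 × 0.4702 = 0.04695 mol
n(NaOH) used in back-titration = 0.03998 × 0.08834 = 3.532 × 10^-3 mol
n(HCl) left over = 3.532 × 10^-3 mol (1:1 ratio)
n(HCl) consumed by analyte = 0.04695 − 3.532 × 10^-3 = 0.04342 mol
From the 1:2 ratio, n(CaCO3) = 1/2 × 0.04342 = 0.02171 mol
mass of CaCO3 = 0.02171 × 100.09 = 2.173 g

2.173 g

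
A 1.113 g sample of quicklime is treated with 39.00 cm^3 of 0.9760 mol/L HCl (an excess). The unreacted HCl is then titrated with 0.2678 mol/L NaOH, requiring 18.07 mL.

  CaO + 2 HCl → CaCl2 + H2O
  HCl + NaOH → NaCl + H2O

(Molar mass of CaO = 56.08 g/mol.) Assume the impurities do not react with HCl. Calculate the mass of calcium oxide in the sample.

0.9316 g

n(HCl) added = 0.03900 × 0.9760 = 0.03806 mol
n(NaOH) used in back-titration = 0.01807 × 0.2678 = 4.839 × 10^-3 mol
n(HCl) left over = 4.839 × 10^-3 mol (1:1 ratio)
n(HCl) consumed by analyte = 0.03806 − 4.839 × 10^-3 = 0.03322 mol
From the 1:2 ratio, n(CaO) = 1/2 × 0.03322 = 0.01661 mol
mass of CaO = 0.01661 × 56.08 = 0.9316 g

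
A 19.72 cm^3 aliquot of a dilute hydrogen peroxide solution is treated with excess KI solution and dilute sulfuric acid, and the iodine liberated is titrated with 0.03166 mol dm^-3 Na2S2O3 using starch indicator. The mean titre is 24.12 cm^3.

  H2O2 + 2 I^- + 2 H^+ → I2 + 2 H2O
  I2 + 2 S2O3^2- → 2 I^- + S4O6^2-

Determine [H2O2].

n(S2O3^2-) = 0.02412 × 0.03166 = 7.636 × 10^-4 mol
n(I2) = n(S2O3^2-)/2 = 3.818 × 10^-4 mol
n(H2O2) in the aliquot = 3.818 × 10^-4 mol (1:1 ratio)
[H2O2] = 3.818 × 10^-4 / 0.01972 = 0.01936 mol/L

0.01936 mol/L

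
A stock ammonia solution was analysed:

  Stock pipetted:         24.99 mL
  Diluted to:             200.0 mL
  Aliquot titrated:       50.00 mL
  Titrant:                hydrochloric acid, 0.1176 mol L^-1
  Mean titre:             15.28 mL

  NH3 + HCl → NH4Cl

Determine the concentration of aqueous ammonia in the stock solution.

0.2876 mol/L

n(HCl) = 0.01528 × 0.1176 = 1.797 × 10^-3 mol
n(NH3) in the aliquot = 1.797 × 10^-3 mol (1:1 ratio)
[NH3]_dilute = 1.797 × 10^-3 / 0.05000 = 0.03594 mol/L
Dilution factor = 200.0 / 24.99 = 8.003
[NH3]_stock = 0.03594 × 8.003 = 0.2876 mol/L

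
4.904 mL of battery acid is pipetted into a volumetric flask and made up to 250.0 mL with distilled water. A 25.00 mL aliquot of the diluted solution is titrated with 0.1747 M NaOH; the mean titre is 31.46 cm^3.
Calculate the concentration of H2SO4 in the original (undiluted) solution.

5.604 M

H2SO4 + 2 NaOH → Na2SO4 + 2 H2O
n(NaOH) = 0.03146 × 0.1747 = 5.496 × 10^-3 mol
From the 1:2 ratio, n(H2SO4) in the aliquot = 1/2 × 5.496 × 10^-3 = 2.748 × 10^-3 mol
[H2SO4]_dilute = 2.748 × 10^-3 / 0.02500 = 0.1099 mol/L
Dilution factor = 250.0 / 4.904 = 50.98
[H2SO4]_stock = 0.1099 × 50.98 = 5.604 mol/L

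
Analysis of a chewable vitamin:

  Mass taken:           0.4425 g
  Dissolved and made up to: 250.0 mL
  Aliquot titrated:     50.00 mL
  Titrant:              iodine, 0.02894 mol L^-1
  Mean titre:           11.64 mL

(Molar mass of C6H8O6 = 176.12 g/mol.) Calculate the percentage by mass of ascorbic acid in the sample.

67.04 %

C6H8O6 + I2 → C6H6O6 + 2 HI
n(I2) per titration = 0.01164 × 0.02894 = 3.369 × 10^-4 mol
n(C6H8O6) in each aliquot = 3.369 × 10^-4 mol (1:1 ratio)
n(C6H8O6) in the whole flask = 3.369 × 10^-4 × 250.0/50.00 = 1.684 × 10^-3 mol
mass of C6H8O6 = 1.684 × 10^-3 × 176.12 = 0.2966 g
% C6H8O6 = 0.2966 / 0.4425 × 100 = 67.04 %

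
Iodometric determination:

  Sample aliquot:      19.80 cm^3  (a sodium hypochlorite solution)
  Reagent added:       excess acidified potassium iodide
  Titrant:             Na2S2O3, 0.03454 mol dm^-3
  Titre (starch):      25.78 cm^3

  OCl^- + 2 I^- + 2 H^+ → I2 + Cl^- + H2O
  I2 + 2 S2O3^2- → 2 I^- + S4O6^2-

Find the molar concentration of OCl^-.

n(S2O3^2-) = 0.02578 × 0.03454 = 8.904 × 10^-4 mol
n(I2) = n(S2O3^2-)/2 = 4.452 × 10^-4 mol
n(OCl^-) in the aliquot = 4.452 × 10^-4 mol (1:1 ratio)
[OCl^-] = 4.452 × 10^-4 / 0.01980 = 0.02249 mol/L

0.02249 mol/L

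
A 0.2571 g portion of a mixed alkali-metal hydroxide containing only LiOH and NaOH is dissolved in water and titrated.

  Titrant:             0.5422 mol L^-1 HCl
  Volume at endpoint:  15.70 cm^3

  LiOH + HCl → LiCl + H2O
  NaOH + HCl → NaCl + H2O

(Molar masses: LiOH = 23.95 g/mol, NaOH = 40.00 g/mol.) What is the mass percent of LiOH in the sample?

n(HCl) = 0.01570 × 0.5422 = 8.513 × 10^-3 mol
Let x = n(LiOH), y = n(NaOH).
Titrant: 1x + 1y = 8.513 × 10^-3;  mass: 23.95x + 40.00y = 0.2571
Solving, x = 5.196 × 10^-3 mol, y = 3.316 × 10^-3 mol
mass of LiOH = 5.196 × 10^-3 × 23.95 = 0.1245 g
% LiOH = 0.1245 / 0.2571 × 100 = 48.41 %

48.41 %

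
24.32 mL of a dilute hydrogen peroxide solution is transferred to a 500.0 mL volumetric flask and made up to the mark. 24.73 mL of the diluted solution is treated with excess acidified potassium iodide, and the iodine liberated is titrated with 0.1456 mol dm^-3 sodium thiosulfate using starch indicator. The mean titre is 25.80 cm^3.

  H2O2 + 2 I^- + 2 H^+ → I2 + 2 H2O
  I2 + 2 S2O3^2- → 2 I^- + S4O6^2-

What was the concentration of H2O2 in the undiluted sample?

n(S2O3^2-) = 0.02580 × 0.1456 = 3.756 × 10^-3 mol
n(I2) = n(S2O3^2-)/2 = 1.878 × 10^-3 mol
n(H2O2) in the aliquot = 1.878 × 10^-3 mol (1:1 ratio)
[H2O2]_dilute = 1.878 × 10^-3 / 0.02473 = 0.07595 mol/L
[H2O2]_original = 0.07595 × 500.0/24.32 = 1.561 mol/L

1.561 mol/L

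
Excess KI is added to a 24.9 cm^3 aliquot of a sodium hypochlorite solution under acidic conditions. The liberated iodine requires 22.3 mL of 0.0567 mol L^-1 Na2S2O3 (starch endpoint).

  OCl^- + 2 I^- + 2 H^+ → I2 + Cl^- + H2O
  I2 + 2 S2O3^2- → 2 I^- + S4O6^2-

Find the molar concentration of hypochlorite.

n(S2O3^2-) = 0.0223 × 0.0567 = 1.26 × 10^-3 mol
n(I2) = n(S2O3^2-)/2 = 6.32 × 10^-4 mol
n(OCl^-) in the aliquot = 6.32 × 10^-4 mol (1:1 ratio)
[OCl^-] = 6.32 × 10^-4 / 0.0249 = 0.0254 mol/L

0.0254 mol/L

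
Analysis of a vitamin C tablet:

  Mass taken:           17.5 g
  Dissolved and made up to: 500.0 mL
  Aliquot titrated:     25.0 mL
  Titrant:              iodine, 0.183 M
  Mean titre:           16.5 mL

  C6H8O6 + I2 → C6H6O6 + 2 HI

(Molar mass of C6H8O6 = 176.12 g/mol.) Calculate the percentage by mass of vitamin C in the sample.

n(I2) per titration = 0.0165 × 0.183 = 3.02 × 10^-3 mol
n(C6H8O6) in each aliquot = 3.02 × 10^-3 mol (1:1 ratio)
n(C6H8O6) in the whole flask = 3.02 × 10^-3 × 500.0/25.0 = 0.0604 mol
mass of C6H8O6 = 0.0604 × 176.12 = 10.6 g
% C6H8O6 = 10.6 / 17.5 × 100 = 60.8 %

60.8 %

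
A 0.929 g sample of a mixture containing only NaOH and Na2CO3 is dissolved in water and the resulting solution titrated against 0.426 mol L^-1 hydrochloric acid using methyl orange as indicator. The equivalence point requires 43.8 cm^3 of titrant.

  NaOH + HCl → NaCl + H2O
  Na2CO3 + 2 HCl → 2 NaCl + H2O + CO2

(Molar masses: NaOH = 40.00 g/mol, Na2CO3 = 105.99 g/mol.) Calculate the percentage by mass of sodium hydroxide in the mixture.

n(HCl) = 0.0438 × 0.426 = 0.0187 mol
Let x = n(NaOH), y = n(Na2CO3).
Titrant: 1x + 2y = 0.0187;  mass: 40.00x + 105.99y = 0.929
Solving, x = 4.60 × 10^-3 mol, y = 7.03 × 10^-3 mol
mass of NaOH = 4.60 × 10^-3 × 40.00 = 0.184 g
% NaOH = 0.184 / 0.929 × 100 = 19.8 %

19.8 %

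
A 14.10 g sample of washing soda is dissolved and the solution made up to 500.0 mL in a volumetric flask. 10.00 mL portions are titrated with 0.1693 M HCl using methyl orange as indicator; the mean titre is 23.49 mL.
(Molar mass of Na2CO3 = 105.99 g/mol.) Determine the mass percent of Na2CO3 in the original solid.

74.74 %

Na2CO3 + 2 HCl → 2 NaCl + H2O + CO2
n(HCl) per titration = 0.02349 × 0.1693 = 3.977 × 10^-3 mol
From the 1:2 ratio, n(Na2CO3) in each aliquot = 1/2 × 3.977 × 10^-3 = 1.988 × 10^-3 mol
n(Na2CO3) in the whole flask = 1.988 × 10^-3 × 500.0/10.00 = 0.09942 mol
mass of Na2CO3 = 0.09942 × 105.99 = 10.54 g
% Na2CO3 = 10.54 / 14.10 × 100 = 74.74 %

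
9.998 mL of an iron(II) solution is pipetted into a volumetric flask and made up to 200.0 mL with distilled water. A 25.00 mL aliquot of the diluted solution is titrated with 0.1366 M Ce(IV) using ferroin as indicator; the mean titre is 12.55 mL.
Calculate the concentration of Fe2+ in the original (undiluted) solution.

1.372 M

Ce^4+ + Fe^2+ → Ce^3+ + Fe^3+
n(Ce4+) = 0.01255 × 0.1366 = 1.714 × 10^-3 mol
n(Fe2+) in the aliquot = 1.714 × 10^-3 mol (1:1 ratio)
[Fe2+]_dilute = 1.714 × 10^-3 / 0.02500 = 0.06857 mol/L
Dilution factor = 200.0 / 9.998 = 20.00
[Fe2+]_stock = 0.06857 × 20.00 = 1.372 mol/L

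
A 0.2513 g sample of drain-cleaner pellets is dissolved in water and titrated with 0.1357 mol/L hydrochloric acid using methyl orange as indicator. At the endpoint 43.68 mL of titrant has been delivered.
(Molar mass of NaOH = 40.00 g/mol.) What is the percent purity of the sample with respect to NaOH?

NaOH + HCl → NaCl + H2O
n(HCl) = 0.04368 L × 0.1357 mol/L = 5.927 × 10^-3 mol
n(NaOH) = 5.927 × 10^-3 mol (1:1 ratio)
mass of NaOH = 5.927 × 10^-3 × 40.00 g/mol = 0.2371 g
% NaOH = 0.2371 / 0.2513 × 100 = 94.35 %

94.35 %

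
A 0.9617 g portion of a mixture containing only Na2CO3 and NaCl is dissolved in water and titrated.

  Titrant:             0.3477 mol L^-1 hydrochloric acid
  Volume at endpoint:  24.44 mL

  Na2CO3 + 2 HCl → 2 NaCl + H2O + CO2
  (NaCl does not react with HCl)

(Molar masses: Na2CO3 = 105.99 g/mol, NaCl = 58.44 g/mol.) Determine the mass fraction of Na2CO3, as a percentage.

n(HCl) = 0.02444 × 0.3477 = 8.498 × 10^-3 mol
Let x = n(Na2CO3), y = n(NaCl).
Titrant: 2x = 8.498 × 10^-3;  mass: 105.99x + 58.44y = 0.9617
Solving, x = 4.249 × 10^-3 mol, y = 8.750 × 10^-3 mol
mass of Na2CO3 = 4.249 × 10^-3 × 105.99 = 0.4503 g
% Na2CO3 = 0.4503 / 0.9617 × 100 = 46.83 %

46.83 %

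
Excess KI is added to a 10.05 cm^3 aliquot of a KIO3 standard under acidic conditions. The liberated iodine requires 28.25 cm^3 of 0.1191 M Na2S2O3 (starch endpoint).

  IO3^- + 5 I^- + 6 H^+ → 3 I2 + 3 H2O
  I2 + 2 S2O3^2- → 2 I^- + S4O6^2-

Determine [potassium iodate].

0.05580 M

n(S2O3^2-) = 0.02825 × 0.1191 = 3.365 × 10^-3 mol
n(I2) = n(S2O3^2-)/2 = 1.682 × 10^-3 mol
From the 1:3 ratio, n(IO3^-) in the aliquot = 1/3 × 1.682 × 10^-3 = 5.608 × 10^-4 mol
[IO3^-] = 5.608 × 10^-4 / 0.01005 = 0.05580 mol/L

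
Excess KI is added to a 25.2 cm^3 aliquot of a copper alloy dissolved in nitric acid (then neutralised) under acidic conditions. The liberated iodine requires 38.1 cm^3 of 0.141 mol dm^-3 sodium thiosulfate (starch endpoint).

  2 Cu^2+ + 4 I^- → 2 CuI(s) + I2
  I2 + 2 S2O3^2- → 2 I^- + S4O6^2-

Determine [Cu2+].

n(S2O3^2-) = 0.0381 × 0.141 = 5.37 × 10^-3 mol
n(I2) = n(S2O3^2-)/2 = 2.69 × 10^-3 mol
From the 2:1 ratio, n(Cu2+) in the aliquot = 2/1 × 2.69 × 10^-3 = 5.37 × 10^-3 mol
[Cu2+] = 5.37 × 10^-3 / 0.0252 = 0.213 mol/L

0.213 mol/L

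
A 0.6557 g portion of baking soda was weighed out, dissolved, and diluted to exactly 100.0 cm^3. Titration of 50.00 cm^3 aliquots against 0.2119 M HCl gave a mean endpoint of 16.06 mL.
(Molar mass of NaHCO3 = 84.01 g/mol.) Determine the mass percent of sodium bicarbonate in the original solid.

87.20 %

NaHCO3 + HCl → NaCl + H2O + CO2
n(HCl) per titration = 0.01606 × 0.2119 = 3.403 × 10^-3 mol
n(NaHCO3) in each aliquot = 3.403 × 10^-3 mol (1:1 ratio)
n(NaHCO3) in the whole flask = 3.403 × 10^-3 × 100.0/50.00 = 6.806 × 10^-3 mol
mass of NaHCO3 = 6.806 × 10^-3 × 84.01 = 0.5718 g
% NaHCO3 = 0.5718 / 0.6557 × 100 = 87.20 %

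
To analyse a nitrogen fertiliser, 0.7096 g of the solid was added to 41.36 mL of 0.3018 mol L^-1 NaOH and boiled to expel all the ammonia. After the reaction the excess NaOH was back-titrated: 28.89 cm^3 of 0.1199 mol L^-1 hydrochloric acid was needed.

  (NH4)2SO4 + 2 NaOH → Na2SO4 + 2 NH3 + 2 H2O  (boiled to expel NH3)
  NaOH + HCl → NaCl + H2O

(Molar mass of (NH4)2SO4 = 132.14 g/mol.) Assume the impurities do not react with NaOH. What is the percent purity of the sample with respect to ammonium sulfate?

83.97 %

n(NaOH) added = 0.04136 × 0.3018 = 0.01248 mol
n(HCl) used in back-titration = 0.02889 × 0.1199 = 3.464 × 10^-3 mol
n(NaOH) left over = 3.464 × 10^-3 mol (1:1 ratio)
n(NaOH) consumed by analyte = 0.01248 − 3.464 × 10^-3 = 9.019 × 10^-3 mol
From the 1:2 ratio, n((NH4)2SO4) = 1/2 × 9.019 × 10^-3 = 4.509 × 10^-3 mol
mass of (NH4)2SO4 = 4.509 × 10^-3 × 132.14 = 0.5959 g
% (NH4)2SO4 = 0.5959 / 0.7096 × 100 = 83.97 %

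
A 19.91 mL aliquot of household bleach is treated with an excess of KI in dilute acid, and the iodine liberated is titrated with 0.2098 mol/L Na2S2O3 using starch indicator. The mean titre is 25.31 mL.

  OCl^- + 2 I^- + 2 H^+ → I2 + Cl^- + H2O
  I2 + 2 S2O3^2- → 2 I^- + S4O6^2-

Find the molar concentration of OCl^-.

n(S2O3^2-) = 0.02531 × 0.2098 = 5.310 × 10^-3 mol
n(I2) = n(S2O3^2-)/2 = 2.655 × 10^-3 mol
n(OCl^-) in the aliquot = 2.655 × 10^-3 mol (1:1 ratio)
[OCl^-] = 2.655 × 10^-3 / 0.01991 = 0.1334 mol/L

0.1334 mol/L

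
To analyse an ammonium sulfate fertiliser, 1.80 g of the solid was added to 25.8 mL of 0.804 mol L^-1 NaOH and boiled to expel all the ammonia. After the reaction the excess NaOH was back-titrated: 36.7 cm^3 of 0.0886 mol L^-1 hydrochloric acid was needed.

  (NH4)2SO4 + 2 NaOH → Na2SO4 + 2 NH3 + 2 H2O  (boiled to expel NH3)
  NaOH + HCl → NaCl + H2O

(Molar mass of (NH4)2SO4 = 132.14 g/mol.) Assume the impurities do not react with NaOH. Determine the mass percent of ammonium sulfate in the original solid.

64.2 %

n(NaOH) added = 0.0258 × 0.804 = 0.0207 mol
n(HCl) used in back-titration = 0.0367 × 0.0886 = 3.25 × 10^-3 mol
n(NaOH) left over = 3.25 × 10^-3 mol (1:1 ratio)
n(NaOH) consumed by analyte = 0.0207 − 3.25 × 10^-3 = 0.0175 mol
From the 1:2 ratio, n((NH4)2SO4) = 1/2 × 0.0175 = 8.75 × 10^-3 mol
mass of (NH4)2SO4 = 8.75 × 10^-3 × 132.14 = 1.16 g
% (NH4)2SO4 = 1.16 / 1.80 × 100 = 64.2 %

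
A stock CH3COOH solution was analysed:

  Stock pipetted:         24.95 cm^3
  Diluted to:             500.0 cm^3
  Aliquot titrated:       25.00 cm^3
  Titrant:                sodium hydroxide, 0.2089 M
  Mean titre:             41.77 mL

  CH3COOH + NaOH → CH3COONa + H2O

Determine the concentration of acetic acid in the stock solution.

6.995 M

n(NaOH) = 0.04177 × 0.2089 = 8.726 × 10^-3 mol
n(CH3COOH) in the aliquot = 8.726 × 10^-3 mol (1:1 ratio)
[CH3COOH]_dilute = 8.726 × 10^-3 / 0.02500 = 0.3490 mol/L
Dilution factor = 500.0 / 24.95 = 20.04
[CH3COOH]_stock = 0.3490 × 20.04 = 6.995 mol/L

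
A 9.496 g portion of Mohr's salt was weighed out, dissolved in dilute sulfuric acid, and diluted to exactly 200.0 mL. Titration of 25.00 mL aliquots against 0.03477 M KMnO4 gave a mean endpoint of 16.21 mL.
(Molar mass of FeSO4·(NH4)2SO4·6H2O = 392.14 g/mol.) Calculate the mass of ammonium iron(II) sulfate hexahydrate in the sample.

MnO4^- + 5 Fe^2+ + 8 H^+ → Mn^2+ + 5 Fe^3+ + 4 H2O
n(KMnO4) per titration = 0.01621 × 0.03477 = 5.636 × 10^-4 mol
From the 5:1 ratio, n(FeSO4·(NH4)2SO4·6H2O) in each aliquot = 5/1 × 5.636 × 10^-4 = 2.818 × 10^-3 mol
n(FeSO4·(NH4)2SO4·6H2O) in the whole flask = 2.818 × 10^-3 × 200.0/25.00 = 0.02254 mol
mass of FeSO4·(NH4)2SO4·6H2O = 0.02254 × 392.14 = 8.841 g

8.841 g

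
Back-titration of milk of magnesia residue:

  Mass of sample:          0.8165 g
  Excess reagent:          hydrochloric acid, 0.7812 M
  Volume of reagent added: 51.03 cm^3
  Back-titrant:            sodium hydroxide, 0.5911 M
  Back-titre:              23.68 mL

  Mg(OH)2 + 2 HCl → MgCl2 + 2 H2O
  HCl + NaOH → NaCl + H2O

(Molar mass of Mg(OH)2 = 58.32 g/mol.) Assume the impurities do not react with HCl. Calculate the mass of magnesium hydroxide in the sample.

n(HCl) added = 0.05103 × 0.7812 = 0.03986 mol
n(NaOH) used in back-titration = 0.02368 × 0.5911 = 0.01400 mol
n(HCl) left over = 0.01400 mol (1:1 ratio)
n(HCl) consumed by analyte = 0.03986 − 0.01400 = 0.02587 mol
From the 1:2 ratio, n(Mg(OH)2) = 1/2 × 0.02587 = 0.01293 mol
mass of Mg(OH)2 = 0.01293 × 58.32 = 0.7543 g

0.7543 g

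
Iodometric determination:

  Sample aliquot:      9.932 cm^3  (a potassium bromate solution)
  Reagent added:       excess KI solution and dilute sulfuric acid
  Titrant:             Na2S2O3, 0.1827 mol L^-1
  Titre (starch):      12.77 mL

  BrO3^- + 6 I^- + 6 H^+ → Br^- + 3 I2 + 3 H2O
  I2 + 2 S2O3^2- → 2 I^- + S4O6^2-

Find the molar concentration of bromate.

n(S2O3^2-) = 0.01277 × 0.1827 = 2.333 × 10^-3 mol
n(I2) = n(S2O3^2-)/2 = 1.167 × 10^-3 mol
From the 1:3 ratio, n(BrO3^-) in the aliquot = 1/3 × 1.167 × 10^-3 = 3.888 × 10^-4 mol
[BrO3^-] = 3.888 × 10^-4 / 0.009932 = 0.03915 mol/L

0.03915 mol/L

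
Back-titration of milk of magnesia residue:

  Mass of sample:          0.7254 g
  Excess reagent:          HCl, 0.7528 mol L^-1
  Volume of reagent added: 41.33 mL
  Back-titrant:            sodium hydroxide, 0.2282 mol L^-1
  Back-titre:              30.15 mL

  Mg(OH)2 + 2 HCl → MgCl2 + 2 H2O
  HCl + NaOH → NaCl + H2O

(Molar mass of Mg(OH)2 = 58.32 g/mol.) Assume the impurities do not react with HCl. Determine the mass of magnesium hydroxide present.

n(HCl) added = 0.04133 × 0.7528 = 0.03111 mol
n(NaOH) used in back-titration = 0.03015 × 0.2282 = 6.880 × 10^-3 mol
n(HCl) left over = 6.880 × 10^-3 mol (1:1 ratio)
n(HCl) consumed by analyte = 0.03111 − 6.880 × 10^-3 = 0.02423 mol
From the 1:2 ratio, n(Mg(OH)2) = 1/2 × 0.02423 = 0.01212 mol
mass of Mg(OH)2 = 0.01212 × 58.32 = 0.7066 g

0.7066 g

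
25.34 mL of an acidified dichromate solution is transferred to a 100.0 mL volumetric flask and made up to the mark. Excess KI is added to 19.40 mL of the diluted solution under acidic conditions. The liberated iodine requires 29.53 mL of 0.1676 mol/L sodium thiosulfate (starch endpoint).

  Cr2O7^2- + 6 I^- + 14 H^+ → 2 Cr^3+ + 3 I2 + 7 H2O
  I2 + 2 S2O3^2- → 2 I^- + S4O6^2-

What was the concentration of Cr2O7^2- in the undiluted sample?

n(S2O3^2-) = 0.02953 × 0.1676 = 4.949 × 10^-3 mol
n(I2) = n(S2O3^2-)/2 = 2.475 × 10^-3 mol
From the 1:3 ratio, n(Cr2O7^2-) in the aliquot = 1/3 × 2.475 × 10^-3 = 8.249 × 10^-4 mol
[Cr2O7^2-]_dilute = 8.249 × 10^-4 / 0.01940 = 0.04252 mol/L
[Cr2O7^2-]_original = 0.04252 × 100.0/25.34 = 0.1678 mol/L

0.1678 mol/L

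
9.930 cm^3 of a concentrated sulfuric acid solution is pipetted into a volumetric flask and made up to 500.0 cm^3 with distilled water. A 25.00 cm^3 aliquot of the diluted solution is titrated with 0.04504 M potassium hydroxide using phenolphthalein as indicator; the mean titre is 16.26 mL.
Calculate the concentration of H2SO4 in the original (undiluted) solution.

H2SO4 + 2 KOH → K2SO4 + 2 H2O
n(KOH) = 0.01626 × 0.04504 = 7.324 × 10^-4 mol
From the 1:2 ratio, n(H2SO4) in the aliquot = 1/2 × 7.324 × 10^-4 = 3.662 × 10^-4 mol
[H2SO4]_dilute = 3.662 × 10^-4 / 0.02500 = 0.01465 mol/L
Dilution factor = 500.0 / 9.930 = 50.35
[H2SO4]_stock = 0.01465 × 50.35 = 0.7375 mol/L

0.7375 M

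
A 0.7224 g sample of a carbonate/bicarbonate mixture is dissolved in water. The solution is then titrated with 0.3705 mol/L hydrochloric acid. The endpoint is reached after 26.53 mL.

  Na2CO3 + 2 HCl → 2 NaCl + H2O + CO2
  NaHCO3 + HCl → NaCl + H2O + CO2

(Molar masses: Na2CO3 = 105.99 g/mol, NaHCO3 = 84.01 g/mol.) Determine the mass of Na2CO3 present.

0.1766 g

n(HCl) = 0.02653 × 0.3705 = 9.829 × 10^-3 mol
Let x = n(Na2CO3), y = n(NaHCO3).
Titrant: 2x + 1y = 9.829 × 10^-3;  mass: 105.99x + 84.01y = 0.7224
Solving, x = 1.666 × 10^-3 mol, y = 6.497 × 10^-3 mol
mass of Na2CO3 = 1.666 × 10^-3 × 105.99 = 0.1766 g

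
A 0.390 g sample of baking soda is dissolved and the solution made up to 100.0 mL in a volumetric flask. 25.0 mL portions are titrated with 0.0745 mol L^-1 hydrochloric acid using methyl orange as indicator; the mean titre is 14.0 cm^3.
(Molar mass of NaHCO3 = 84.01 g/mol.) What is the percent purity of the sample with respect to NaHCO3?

89.9 %

NaHCO3 + HCl → NaCl + H2O + CO2
n(HCl) per titration = 0.0140 × 0.0745 = 1.04 × 10^-3 mol
n(NaHCO3) in each aliquot = 1.04 × 10^-3 mol (1:1 ratio)
n(NaHCO3) in the whole flask = 1.04 × 10^-3 × 100.0/25.0 = 4.17 × 10^-3 mol
mass of NaHCO3 = 4.17 × 10^-3 × 84.01 = 0.350 g
% NaHCO3 = 0.350 / 0.390 × 100 = 89.9 %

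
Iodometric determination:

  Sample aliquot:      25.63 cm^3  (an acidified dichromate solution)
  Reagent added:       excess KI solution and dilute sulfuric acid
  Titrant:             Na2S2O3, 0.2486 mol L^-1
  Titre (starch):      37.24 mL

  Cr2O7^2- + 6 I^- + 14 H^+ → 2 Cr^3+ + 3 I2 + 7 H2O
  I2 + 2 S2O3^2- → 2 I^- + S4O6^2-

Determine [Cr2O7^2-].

n(S2O3^2-) = 0.03724 × 0.2486 = 9.258 × 10^-3 mol
n(I2) = n(S2O3^2-)/2 = 4.629 × 10^-3 mol
From the 1:3 ratio, n(Cr2O7^2-) in the aliquot = 1/3 × 4.629 × 10^-3 = 1.543 × 10^-3 mol
[Cr2O7^2-] = 1.543 × 10^-3 / 0.02563 = 0.06020 mol/L

0.06020 mol/L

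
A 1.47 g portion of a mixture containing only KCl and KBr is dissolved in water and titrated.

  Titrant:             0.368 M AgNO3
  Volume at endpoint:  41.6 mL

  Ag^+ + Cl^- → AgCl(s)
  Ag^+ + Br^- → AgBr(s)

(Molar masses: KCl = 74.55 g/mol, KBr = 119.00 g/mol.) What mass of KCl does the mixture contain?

n(AgNO3) = 0.0416 × 0.368 = 0.0153 mol
Let x = n(KCl), y = n(KBr).
Titrant: 1x + 1y = 0.0153;  mass: 74.55x + 119.00y = 1.47
Solving, x = 7.91 × 10^-3 mol, y = 7.40 × 10^-3 mol
mass of KCl = 7.91 × 10^-3 × 74.55 = 0.590 g

0.590 g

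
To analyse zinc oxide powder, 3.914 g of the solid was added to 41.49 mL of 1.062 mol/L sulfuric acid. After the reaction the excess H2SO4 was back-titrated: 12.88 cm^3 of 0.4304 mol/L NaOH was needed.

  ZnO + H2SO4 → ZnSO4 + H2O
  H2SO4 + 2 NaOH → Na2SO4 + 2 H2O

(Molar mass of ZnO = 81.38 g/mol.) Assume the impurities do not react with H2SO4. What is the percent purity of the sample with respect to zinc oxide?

n(H2SO4) added = 0.04149 × 1.062 = 0.04406 mol
n(NaOH) used in back-titration = 0.01288 × 0.4304 = 5.544 × 10^-3 mol
From the 1:2 ratio, n(H2SO4) left over = 1/2 × 5.544 × 10^-3 = 2.772 × 10^-3 mol
n(H2SO4) consumed by analyte = 0.04406 − 2.772 × 10^-3 = 0.04129 mol
n(ZnO) = 0.04129 mol (1:1 ratio)
mass of ZnO = 0.04129 × 81.38 = 3.360 g
% ZnO = 3.360 / 3.914 × 100 = 85.85 %

85.85 %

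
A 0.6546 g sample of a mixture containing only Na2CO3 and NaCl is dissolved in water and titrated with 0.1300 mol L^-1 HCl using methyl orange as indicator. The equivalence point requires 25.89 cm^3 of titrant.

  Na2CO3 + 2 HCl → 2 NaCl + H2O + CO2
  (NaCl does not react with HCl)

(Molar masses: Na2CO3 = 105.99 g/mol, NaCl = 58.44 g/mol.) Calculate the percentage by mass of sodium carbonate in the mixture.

27.25 %

n(HCl) = 0.02589 × 0.1300 = 3.366 × 10^-3 mol
Let x = n(Na2CO3), y = n(NaCl).
Titrant: 2x = 3.366 × 10^-3;  mass: 105.99x + 58.44y = 0.6546
Solving, x = 1.683 × 10^-3 mol, y = 8.149 × 10^-3 mol
mass of Na2CO3 = 1.683 × 10^-3 × 105.99 = 0.1784 g
% Na2CO3 = 0.1784 / 0.6546 × 100 = 27.25 %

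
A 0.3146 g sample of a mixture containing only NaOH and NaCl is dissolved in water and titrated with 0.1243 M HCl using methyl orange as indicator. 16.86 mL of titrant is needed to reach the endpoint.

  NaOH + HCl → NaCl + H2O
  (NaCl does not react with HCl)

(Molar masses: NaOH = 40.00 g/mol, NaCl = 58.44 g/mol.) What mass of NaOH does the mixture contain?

n(HCl) = 0.01686 × 0.1243 = 2.096 × 10^-3 mol
Let x = n(NaOH), y = n(NaCl).
Titrant: 1x = 2.096 × 10^-3;  mass: 40.00x + 58.44y = 0.3146
Solving, x = 2.096 × 10^-3 mol, y = 3.949 × 10^-3 mol
mass of NaOH = 2.096 × 10^-3 × 40.00 = 0.08383 g

0.08383 g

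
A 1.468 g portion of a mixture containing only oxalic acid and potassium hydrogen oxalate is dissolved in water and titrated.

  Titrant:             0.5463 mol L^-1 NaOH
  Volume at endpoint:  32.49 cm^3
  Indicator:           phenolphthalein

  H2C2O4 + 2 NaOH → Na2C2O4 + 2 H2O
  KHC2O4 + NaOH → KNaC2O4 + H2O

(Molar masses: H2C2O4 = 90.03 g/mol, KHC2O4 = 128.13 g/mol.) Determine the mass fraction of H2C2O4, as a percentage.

29.74 %

n(NaOH) = 0.03249 × 0.5463 = 0.01775 mol
Let x = n(H2C2O4), y = n(KHC2O4).
Titrant: 2x + 1y = 0.01775;  mass: 90.03x + 128.13y = 1.468
Solving, x = 4.850 × 10^-3 mol, y = 8.049 × 10^-3 mol
mass of H2C2O4 = 4.850 × 10^-3 × 90.03 = 0.4366 g
% H2C2O4 = 0.4366 / 1.468 × 100 = 29.74 %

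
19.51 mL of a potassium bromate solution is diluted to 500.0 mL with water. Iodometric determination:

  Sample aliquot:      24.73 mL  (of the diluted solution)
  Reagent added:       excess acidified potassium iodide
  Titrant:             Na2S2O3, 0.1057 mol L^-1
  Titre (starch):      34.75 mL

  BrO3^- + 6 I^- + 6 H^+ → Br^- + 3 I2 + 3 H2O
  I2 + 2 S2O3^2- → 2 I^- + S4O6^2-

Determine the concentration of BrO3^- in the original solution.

n(S2O3^2-) = 0.03475 × 0.1057 = 3.673 × 10^-3 mol
n(I2) = n(S2O3^2-)/2 = 1.837 × 10^-3 mol
From the 1:3 ratio, n(BrO3^-) in the aliquot = 1/3 × 1.837 × 10^-3 = 6.122 × 10^-4 mol
[BrO3^-]_dilute = 6.122 × 10^-4 / 0.02473 = 0.02475 mol/L
[BrO3^-]_original = 0.02475 × 500.0/19.51 = 0.6344 mol/L

0.6344 mol/L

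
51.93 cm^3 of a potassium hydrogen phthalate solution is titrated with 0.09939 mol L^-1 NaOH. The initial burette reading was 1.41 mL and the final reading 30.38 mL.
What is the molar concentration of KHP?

KHC8H4O4 + NaOH → KNaC8H4O4 + H2O
n(NaOH) = 0.02897 L × 0.09939 mol/L = 2.879 × 10^-3 mol
n(KHC8H4O4) = 2.879 × 10^-3 mol (1:1 mole ratio)
[KHC8H4O4] = 2.879 × 10^-3 mol / 0.05193 L = 0.05545 mol/L

0.05545 mol/L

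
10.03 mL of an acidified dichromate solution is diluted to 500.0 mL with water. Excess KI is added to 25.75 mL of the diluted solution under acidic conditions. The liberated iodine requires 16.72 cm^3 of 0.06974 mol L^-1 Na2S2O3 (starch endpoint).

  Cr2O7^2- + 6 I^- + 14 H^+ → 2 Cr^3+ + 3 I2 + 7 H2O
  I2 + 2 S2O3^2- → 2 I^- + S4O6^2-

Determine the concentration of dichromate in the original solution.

n(S2O3^2-) = 0.01672 × 0.06974 = 1.166 × 10^-3 mol
n(I2) = n(S2O3^2-)/2 = 5.830 × 10^-4 mol
From the 1:3 ratio, n(Cr2O7^2-) in the aliquot = 1/3 × 5.830 × 10^-4 = 1.943 × 10^-4 mol
[Cr2O7^2-]_dilute = 1.943 × 10^-4 / 0.02575 = 0.007547 mol/L
[Cr2O7^2-]_original = 0.007547 × 500.0/10.03 = 0.3762 mol/L

0.3762 mol/L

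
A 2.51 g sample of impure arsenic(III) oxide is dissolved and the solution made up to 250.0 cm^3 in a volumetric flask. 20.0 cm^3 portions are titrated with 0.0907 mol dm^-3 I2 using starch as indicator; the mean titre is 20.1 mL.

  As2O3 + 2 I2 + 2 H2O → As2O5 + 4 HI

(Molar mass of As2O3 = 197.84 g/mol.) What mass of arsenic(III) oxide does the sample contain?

2.25 g

n(I2) per titration = 0.0201 × 0.0907 = 1.82 × 10^-3 mol
From the 1:2 ratio, n(As2O3) in each aliquot = 1/2 × 1.82 × 10^-3 = 9.12 × 10^-4 mol
n(As2O3) in the whole flask = 9.12 × 10^-4 × 250.0/20.0 = 0.0114 mol
mass of As2O3 = 0.0114 × 197.84 = 2.25 g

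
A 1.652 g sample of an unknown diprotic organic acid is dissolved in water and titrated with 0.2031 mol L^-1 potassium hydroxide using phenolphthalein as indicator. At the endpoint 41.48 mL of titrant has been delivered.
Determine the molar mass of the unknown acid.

n(KOH) = 0.04148 L × 0.2031 mol/L = 8.425 × 10^-3 mol
From the 1:2 ratio, n(H2A) = 1/2 × 8.425 × 10^-3 = 4.212 × 10^-3 mol
M = m / n = 1.652 g / 4.212 × 10^-3 mol = 392.2 g/mol

392.2 g/mol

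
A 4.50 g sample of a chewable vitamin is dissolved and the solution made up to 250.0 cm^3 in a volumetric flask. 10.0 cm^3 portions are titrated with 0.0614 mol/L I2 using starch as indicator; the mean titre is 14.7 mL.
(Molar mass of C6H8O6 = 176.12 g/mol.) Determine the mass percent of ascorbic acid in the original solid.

88.3 %

C6H8O6 + I2 → C6H6O6 + 2 HI
n(I2) per titration = 0.0147 × 0.0614 = 9.03 × 10^-4 mol
n(C6H8O6) in each aliquot = 9.03 × 10^-4 mol (1:1 ratio)
n(C6H8O6) in the whole flask = 9.03 × 10^-4 × 250.0/10.0 = 0.0226 mol
mass of C6H8O6 = 0.0226 × 176.12 = 3.97 g
% C6H8O6 = 3.97 / 4.50 × 100 = 88.3 %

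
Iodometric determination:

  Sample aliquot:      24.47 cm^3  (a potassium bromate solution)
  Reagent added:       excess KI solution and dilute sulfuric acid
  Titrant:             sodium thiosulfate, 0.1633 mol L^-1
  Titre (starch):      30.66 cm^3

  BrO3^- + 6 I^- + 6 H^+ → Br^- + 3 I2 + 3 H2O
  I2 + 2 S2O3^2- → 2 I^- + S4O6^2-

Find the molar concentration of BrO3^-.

n(S2O3^2-) = 0.03066 × 0.1633 = 5.007 × 10^-3 mol
n(I2) = n(S2O3^2-)/2 = 2.503 × 10^-3 mol
From the 1:3 ratio, n(BrO3^-) in the aliquot = 1/3 × 2.503 × 10^-3 = 8.345 × 10^-4 mol
[BrO3^-] = 8.345 × 10^-4 / 0.02447 = 0.03410 mol/L

0.03410 mol/L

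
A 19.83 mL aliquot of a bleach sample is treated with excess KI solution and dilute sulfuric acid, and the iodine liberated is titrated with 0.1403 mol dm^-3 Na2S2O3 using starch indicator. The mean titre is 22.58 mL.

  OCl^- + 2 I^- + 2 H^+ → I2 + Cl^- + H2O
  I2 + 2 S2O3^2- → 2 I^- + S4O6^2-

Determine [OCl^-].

n(S2O3^2-) = 0.02258 × 0.1403 = 3.168 × 10^-3 mol
n(I2) = n(S2O3^2-)/2 = 1.584 × 10^-3 mol
n(OCl^-) in the aliquot = 1.584 × 10^-3 mol (1:1 ratio)
[OCl^-] = 1.584 × 10^-3 / 0.01983 = 0.07988 mol/L

0.07988 mol/L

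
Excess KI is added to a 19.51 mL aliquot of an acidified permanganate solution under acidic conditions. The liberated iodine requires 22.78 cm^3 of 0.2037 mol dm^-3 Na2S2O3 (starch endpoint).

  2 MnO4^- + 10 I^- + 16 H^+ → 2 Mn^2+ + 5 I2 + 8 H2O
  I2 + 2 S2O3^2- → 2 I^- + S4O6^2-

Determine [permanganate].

0.04757 mol/L

n(S2O3^2-) = 0.02278 × 0.2037 = 4.640 × 10^-3 mol
n(I2) = n(S2O3^2-)/2 = 2.320 × 10^-3 mol
From the 2:5 ratio, n(MnO4^-) in the aliquot = 2/5 × 2.320 × 10^-3 = 9.281 × 10^-4 mol
[MnO4^-] = 9.281 × 10^-4 / 0.01951 = 0.04757 mol/L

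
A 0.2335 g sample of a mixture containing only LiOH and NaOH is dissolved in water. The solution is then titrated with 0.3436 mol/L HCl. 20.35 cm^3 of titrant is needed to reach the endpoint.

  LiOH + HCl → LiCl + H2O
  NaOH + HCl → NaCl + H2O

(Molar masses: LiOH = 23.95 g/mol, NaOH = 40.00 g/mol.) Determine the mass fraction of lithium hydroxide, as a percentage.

n(HCl) = 0.02035 × 0.3436 = 6.992 × 10^-3 mol
Let x = n(LiOH), y = n(NaOH).
Titrant: 1x + 1y = 6.992 × 10^-3;  mass: 23.95x + 40.00y = 0.2335
Solving, x = 2.878 × 10^-3 mol, y = 4.114 × 10^-3 mol
mass of LiOH = 2.878 × 10^-3 × 23.95 = 0.06893 g
% LiOH = 0.06893 / 0.2335 × 100 = 29.52 %

29.52 %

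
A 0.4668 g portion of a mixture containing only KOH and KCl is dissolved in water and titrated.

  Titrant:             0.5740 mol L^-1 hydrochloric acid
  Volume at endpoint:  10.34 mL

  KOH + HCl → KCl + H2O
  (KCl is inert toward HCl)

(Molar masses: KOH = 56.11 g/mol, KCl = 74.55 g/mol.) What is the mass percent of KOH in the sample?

n(HCl) = 0.01034 × 0.5740 = 5.935 × 10^-3 mol
Let x = n(KOH), y = n(KCl).
Titrant: 1x = 5.935 × 10^-3;  mass: 56.11x + 74.55y = 0.4668
Solving, x = 5.935 × 10^-3 mol, y = 1.794 × 10^-3 mol
mass of KOH = 5.935 × 10^-3 × 56.11 = 0.3330 g
% KOH = 0.3330 / 0.4668 × 100 = 71.34 %

71.34 %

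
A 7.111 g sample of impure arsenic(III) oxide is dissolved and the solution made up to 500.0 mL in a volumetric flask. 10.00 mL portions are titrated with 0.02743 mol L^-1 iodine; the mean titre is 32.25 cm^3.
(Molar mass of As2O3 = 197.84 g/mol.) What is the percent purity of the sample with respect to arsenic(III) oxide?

61.53 %

As2O3 + 2 I2 + 2 H2O → As2O5 + 4 HI
n(I2) per titration = 0.03225 × 0.02743 = 8.846 × 10^-4 mol
From the 1:2 ratio, n(As2O3) in each aliquot = 1/2 × 8.846 × 10^-4 = 4.423 × 10^-4 mol
n(As2O3) in the whole flask = 4.423 × 10^-4 × 500.0/10.00 = 0.02212 mol
mass of As2O3 = 0.02212 × 197.84 = 4.375 g
% As2O3 = 4.375 / 7.111 × 100 = 61.53 %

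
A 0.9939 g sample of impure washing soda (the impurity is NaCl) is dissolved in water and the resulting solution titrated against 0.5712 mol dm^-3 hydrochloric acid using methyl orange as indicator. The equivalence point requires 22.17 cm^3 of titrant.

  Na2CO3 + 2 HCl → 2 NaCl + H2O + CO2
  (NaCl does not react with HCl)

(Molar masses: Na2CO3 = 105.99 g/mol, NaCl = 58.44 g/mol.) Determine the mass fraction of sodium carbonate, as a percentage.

n(HCl) = 0.02217 × 0.5712 = 0.01266 mol
Let x = n(Na2CO3), y = n(NaCl).
Titrant: 2x = 0.01266;  mass: 105.99x + 58.44y = 0.9939
Solving, x = 6.332 × 10^-3 mol, y = 5.524 × 10^-3 mol
mass of Na2CO3 = 6.332 × 10^-3 × 105.99 = 0.6711 g
% Na2CO3 = 0.6711 / 0.9939 × 100 = 67.52 %

67.52 %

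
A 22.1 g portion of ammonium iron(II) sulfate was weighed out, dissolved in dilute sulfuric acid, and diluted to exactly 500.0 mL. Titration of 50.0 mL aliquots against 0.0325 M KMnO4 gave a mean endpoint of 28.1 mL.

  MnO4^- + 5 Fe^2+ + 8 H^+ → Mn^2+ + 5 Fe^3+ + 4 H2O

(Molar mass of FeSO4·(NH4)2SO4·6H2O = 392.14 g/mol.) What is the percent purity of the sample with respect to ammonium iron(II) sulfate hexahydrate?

n(KMnO4) per titration = 0.0281 × 0.0325 = 9.13 × 10^-4 mol
From the 5:1 ratio, n(FeSO4·(NH4)2SO4·6H2O) in each aliquot = 5/1 × 9.13 × 10^-4 = 4.57 × 10^-3 mol
n(FeSO4·(NH4)2SO4·6H2O) in the whole flask = 4.57 × 10^-3 × 500.0/50.0 = 0.0457 mol
mass of FeSO4·(NH4)2SO4·6H2O = 0.0457 × 392.14 = 17.9 g
% FeSO4·(NH4)2SO4·6H2O = 17.9 / 22.1 × 100 = 81.0 %

81.0 %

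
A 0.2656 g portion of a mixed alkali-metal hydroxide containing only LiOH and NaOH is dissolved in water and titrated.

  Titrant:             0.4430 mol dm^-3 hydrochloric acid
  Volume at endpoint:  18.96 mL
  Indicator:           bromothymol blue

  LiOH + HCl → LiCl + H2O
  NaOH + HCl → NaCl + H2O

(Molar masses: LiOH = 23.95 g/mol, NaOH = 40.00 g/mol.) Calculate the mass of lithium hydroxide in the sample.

0.1050 g

n(HCl) = 0.01896 × 0.4430 = 8.399 × 10^-3 mol
Let x = n(LiOH), y = n(NaOH).
Titrant: 1x + 1y = 8.399 × 10^-3;  mass: 23.95x + 40.00y = 0.2656
Solving, x = 4.384 × 10^-3 mol, y = 4.015 × 10^-3 mol
mass of LiOH = 4.384 × 10^-3 × 23.95 = 0.1050 g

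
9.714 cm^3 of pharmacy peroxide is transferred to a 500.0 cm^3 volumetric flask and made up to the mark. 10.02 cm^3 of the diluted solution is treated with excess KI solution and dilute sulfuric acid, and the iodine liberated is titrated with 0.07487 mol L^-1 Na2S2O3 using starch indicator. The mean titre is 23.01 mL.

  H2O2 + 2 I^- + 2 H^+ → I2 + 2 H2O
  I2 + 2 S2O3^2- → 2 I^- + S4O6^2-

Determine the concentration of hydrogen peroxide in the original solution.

n(S2O3^2-) = 0.02301 × 0.07487 = 1.723 × 10^-3 mol
n(I2) = n(S2O3^2-)/2 = 8.614 × 10^-4 mol
n(H2O2) in the aliquot = 8.614 × 10^-4 mol (1:1 ratio)
[H2O2]_dilute = 8.614 × 10^-4 / 0.01002 = 0.08597 mol/L
[H2O2]_original = 0.08597 × 500.0/9.714 = 4.425 mol/L

4.425 mol/L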